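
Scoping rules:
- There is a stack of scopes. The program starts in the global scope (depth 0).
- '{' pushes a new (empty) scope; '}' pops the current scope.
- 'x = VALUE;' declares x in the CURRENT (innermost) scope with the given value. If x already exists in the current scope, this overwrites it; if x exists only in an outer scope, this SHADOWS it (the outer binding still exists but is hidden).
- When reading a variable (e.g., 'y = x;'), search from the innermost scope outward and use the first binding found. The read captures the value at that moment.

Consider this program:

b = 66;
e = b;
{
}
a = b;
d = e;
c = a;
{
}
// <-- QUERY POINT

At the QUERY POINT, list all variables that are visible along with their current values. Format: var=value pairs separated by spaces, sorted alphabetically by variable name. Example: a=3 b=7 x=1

Answer: a=66 b=66 c=66 d=66 e=66

Derivation:
Step 1: declare b=66 at depth 0
Step 2: declare e=(read b)=66 at depth 0
Step 3: enter scope (depth=1)
Step 4: exit scope (depth=0)
Step 5: declare a=(read b)=66 at depth 0
Step 6: declare d=(read e)=66 at depth 0
Step 7: declare c=(read a)=66 at depth 0
Step 8: enter scope (depth=1)
Step 9: exit scope (depth=0)
Visible at query point: a=66 b=66 c=66 d=66 e=66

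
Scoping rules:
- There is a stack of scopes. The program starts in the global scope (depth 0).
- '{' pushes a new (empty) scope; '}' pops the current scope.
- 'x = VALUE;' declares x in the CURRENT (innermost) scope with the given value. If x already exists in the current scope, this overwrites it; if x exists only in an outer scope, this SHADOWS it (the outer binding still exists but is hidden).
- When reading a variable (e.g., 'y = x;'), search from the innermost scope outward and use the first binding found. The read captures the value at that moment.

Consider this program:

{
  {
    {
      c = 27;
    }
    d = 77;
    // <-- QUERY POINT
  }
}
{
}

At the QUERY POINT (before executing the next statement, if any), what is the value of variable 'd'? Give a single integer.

Answer: 77

Derivation:
Step 1: enter scope (depth=1)
Step 2: enter scope (depth=2)
Step 3: enter scope (depth=3)
Step 4: declare c=27 at depth 3
Step 5: exit scope (depth=2)
Step 6: declare d=77 at depth 2
Visible at query point: d=77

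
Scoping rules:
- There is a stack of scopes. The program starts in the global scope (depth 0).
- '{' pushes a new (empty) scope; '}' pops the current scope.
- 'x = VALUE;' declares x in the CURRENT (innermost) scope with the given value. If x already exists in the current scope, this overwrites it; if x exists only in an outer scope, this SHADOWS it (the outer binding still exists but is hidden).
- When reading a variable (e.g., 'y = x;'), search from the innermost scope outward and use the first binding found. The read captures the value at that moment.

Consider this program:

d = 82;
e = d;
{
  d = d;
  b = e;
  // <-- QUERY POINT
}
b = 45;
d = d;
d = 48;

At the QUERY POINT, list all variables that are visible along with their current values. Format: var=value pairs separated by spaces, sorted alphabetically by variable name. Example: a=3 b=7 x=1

Step 1: declare d=82 at depth 0
Step 2: declare e=(read d)=82 at depth 0
Step 3: enter scope (depth=1)
Step 4: declare d=(read d)=82 at depth 1
Step 5: declare b=(read e)=82 at depth 1
Visible at query point: b=82 d=82 e=82

Answer: b=82 d=82 e=82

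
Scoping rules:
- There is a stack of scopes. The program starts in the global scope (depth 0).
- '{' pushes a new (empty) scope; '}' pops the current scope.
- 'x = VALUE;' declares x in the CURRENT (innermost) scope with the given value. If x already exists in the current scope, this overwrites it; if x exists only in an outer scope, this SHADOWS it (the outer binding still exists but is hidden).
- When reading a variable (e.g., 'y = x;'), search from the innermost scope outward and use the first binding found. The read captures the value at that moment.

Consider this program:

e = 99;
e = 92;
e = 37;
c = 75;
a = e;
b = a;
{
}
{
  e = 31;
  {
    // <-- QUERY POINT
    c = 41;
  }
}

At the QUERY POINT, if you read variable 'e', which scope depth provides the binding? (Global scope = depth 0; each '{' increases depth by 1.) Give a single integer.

Answer: 1

Derivation:
Step 1: declare e=99 at depth 0
Step 2: declare e=92 at depth 0
Step 3: declare e=37 at depth 0
Step 4: declare c=75 at depth 0
Step 5: declare a=(read e)=37 at depth 0
Step 6: declare b=(read a)=37 at depth 0
Step 7: enter scope (depth=1)
Step 8: exit scope (depth=0)
Step 9: enter scope (depth=1)
Step 10: declare e=31 at depth 1
Step 11: enter scope (depth=2)
Visible at query point: a=37 b=37 c=75 e=31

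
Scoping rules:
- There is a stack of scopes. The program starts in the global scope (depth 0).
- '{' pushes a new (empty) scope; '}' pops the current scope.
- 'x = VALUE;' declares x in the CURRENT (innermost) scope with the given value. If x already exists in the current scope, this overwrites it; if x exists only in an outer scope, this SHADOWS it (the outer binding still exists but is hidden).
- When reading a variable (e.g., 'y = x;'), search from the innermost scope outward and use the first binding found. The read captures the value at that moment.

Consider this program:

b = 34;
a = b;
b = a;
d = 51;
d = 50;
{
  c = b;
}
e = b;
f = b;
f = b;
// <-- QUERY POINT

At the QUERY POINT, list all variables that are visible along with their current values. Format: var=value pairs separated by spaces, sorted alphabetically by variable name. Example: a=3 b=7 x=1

Step 1: declare b=34 at depth 0
Step 2: declare a=(read b)=34 at depth 0
Step 3: declare b=(read a)=34 at depth 0
Step 4: declare d=51 at depth 0
Step 5: declare d=50 at depth 0
Step 6: enter scope (depth=1)
Step 7: declare c=(read b)=34 at depth 1
Step 8: exit scope (depth=0)
Step 9: declare e=(read b)=34 at depth 0
Step 10: declare f=(read b)=34 at depth 0
Step 11: declare f=(read b)=34 at depth 0
Visible at query point: a=34 b=34 d=50 e=34 f=34

Answer: a=34 b=34 d=50 e=34 f=34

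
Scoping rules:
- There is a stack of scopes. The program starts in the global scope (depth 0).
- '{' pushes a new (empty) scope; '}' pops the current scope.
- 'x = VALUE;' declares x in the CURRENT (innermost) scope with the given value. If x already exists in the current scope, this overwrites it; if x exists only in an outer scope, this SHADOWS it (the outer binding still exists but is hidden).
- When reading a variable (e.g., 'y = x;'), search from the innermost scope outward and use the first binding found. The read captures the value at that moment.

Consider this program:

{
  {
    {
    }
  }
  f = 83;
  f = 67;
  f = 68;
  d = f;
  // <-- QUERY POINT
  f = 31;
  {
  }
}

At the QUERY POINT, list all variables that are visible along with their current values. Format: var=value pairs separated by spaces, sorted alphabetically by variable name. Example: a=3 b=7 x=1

Answer: d=68 f=68

Derivation:
Step 1: enter scope (depth=1)
Step 2: enter scope (depth=2)
Step 3: enter scope (depth=3)
Step 4: exit scope (depth=2)
Step 5: exit scope (depth=1)
Step 6: declare f=83 at depth 1
Step 7: declare f=67 at depth 1
Step 8: declare f=68 at depth 1
Step 9: declare d=(read f)=68 at depth 1
Visible at query point: d=68 f=68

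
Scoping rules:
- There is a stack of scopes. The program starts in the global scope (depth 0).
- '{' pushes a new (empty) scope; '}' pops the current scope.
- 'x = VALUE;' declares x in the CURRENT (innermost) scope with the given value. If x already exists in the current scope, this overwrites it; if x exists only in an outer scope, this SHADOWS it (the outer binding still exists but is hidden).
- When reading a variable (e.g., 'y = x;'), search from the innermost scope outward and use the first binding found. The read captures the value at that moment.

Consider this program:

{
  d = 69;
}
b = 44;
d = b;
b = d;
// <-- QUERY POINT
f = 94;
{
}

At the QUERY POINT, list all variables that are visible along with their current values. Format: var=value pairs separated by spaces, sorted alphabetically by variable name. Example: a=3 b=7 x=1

Answer: b=44 d=44

Derivation:
Step 1: enter scope (depth=1)
Step 2: declare d=69 at depth 1
Step 3: exit scope (depth=0)
Step 4: declare b=44 at depth 0
Step 5: declare d=(read b)=44 at depth 0
Step 6: declare b=(read d)=44 at depth 0
Visible at query point: b=44 d=44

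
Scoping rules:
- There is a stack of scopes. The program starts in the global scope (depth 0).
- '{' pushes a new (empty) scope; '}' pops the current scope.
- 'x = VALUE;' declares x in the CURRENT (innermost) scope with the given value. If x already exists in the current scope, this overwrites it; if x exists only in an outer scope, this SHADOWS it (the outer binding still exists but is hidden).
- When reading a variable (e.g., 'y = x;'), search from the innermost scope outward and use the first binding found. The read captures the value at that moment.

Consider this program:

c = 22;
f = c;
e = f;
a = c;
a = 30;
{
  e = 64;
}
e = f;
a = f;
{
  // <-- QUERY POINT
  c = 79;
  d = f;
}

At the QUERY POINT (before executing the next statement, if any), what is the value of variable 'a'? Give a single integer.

Step 1: declare c=22 at depth 0
Step 2: declare f=(read c)=22 at depth 0
Step 3: declare e=(read f)=22 at depth 0
Step 4: declare a=(read c)=22 at depth 0
Step 5: declare a=30 at depth 0
Step 6: enter scope (depth=1)
Step 7: declare e=64 at depth 1
Step 8: exit scope (depth=0)
Step 9: declare e=(read f)=22 at depth 0
Step 10: declare a=(read f)=22 at depth 0
Step 11: enter scope (depth=1)
Visible at query point: a=22 c=22 e=22 f=22

Answer: 22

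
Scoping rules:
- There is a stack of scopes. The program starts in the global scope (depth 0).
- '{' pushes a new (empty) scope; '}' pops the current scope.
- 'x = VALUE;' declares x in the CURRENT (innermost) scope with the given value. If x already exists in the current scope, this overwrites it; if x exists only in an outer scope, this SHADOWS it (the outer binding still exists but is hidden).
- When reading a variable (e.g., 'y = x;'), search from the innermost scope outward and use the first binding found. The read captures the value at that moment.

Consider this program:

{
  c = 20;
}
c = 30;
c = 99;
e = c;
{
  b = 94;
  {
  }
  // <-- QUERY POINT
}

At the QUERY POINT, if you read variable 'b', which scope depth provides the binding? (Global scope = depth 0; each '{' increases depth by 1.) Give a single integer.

Step 1: enter scope (depth=1)
Step 2: declare c=20 at depth 1
Step 3: exit scope (depth=0)
Step 4: declare c=30 at depth 0
Step 5: declare c=99 at depth 0
Step 6: declare e=(read c)=99 at depth 0
Step 7: enter scope (depth=1)
Step 8: declare b=94 at depth 1
Step 9: enter scope (depth=2)
Step 10: exit scope (depth=1)
Visible at query point: b=94 c=99 e=99

Answer: 1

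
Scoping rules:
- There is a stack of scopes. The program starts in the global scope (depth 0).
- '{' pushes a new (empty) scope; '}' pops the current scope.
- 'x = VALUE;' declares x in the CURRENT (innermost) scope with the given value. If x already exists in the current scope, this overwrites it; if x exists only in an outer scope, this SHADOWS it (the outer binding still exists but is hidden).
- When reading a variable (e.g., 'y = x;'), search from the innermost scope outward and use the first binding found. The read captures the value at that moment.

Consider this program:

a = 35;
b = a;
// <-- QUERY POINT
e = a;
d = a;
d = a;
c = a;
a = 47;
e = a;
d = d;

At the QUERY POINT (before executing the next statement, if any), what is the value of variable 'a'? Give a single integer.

Step 1: declare a=35 at depth 0
Step 2: declare b=(read a)=35 at depth 0
Visible at query point: a=35 b=35

Answer: 35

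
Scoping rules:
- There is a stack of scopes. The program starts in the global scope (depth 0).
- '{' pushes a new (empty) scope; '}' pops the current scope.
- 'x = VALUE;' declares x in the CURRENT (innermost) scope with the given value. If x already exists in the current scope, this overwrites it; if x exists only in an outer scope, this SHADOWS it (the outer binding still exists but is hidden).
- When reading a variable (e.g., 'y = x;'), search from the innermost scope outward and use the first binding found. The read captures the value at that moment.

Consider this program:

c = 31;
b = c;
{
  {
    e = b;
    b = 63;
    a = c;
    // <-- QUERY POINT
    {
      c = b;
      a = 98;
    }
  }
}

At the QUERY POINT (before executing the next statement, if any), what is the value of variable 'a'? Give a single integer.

Step 1: declare c=31 at depth 0
Step 2: declare b=(read c)=31 at depth 0
Step 3: enter scope (depth=1)
Step 4: enter scope (depth=2)
Step 5: declare e=(read b)=31 at depth 2
Step 6: declare b=63 at depth 2
Step 7: declare a=(read c)=31 at depth 2
Visible at query point: a=31 b=63 c=31 e=31

Answer: 31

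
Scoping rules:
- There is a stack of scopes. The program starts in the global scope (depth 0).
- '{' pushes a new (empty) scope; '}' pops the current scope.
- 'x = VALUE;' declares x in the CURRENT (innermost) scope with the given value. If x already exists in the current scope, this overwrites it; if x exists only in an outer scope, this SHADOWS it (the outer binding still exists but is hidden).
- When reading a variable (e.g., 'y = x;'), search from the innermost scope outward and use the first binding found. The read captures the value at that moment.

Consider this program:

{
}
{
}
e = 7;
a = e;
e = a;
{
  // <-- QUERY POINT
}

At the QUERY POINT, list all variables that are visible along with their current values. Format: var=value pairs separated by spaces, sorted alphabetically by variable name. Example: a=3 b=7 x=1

Answer: a=7 e=7

Derivation:
Step 1: enter scope (depth=1)
Step 2: exit scope (depth=0)
Step 3: enter scope (depth=1)
Step 4: exit scope (depth=0)
Step 5: declare e=7 at depth 0
Step 6: declare a=(read e)=7 at depth 0
Step 7: declare e=(read a)=7 at depth 0
Step 8: enter scope (depth=1)
Visible at query point: a=7 e=7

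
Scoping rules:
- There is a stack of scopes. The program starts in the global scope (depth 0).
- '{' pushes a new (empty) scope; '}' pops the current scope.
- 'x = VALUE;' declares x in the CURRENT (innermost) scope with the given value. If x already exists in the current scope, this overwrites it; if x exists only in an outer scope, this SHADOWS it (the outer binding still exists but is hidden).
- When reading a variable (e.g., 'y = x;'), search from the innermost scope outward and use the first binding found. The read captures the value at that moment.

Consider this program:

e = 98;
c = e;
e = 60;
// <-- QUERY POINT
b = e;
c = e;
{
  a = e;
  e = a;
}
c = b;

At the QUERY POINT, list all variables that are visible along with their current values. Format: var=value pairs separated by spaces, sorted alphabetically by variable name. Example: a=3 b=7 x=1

Answer: c=98 e=60

Derivation:
Step 1: declare e=98 at depth 0
Step 2: declare c=(read e)=98 at depth 0
Step 3: declare e=60 at depth 0
Visible at query point: c=98 e=60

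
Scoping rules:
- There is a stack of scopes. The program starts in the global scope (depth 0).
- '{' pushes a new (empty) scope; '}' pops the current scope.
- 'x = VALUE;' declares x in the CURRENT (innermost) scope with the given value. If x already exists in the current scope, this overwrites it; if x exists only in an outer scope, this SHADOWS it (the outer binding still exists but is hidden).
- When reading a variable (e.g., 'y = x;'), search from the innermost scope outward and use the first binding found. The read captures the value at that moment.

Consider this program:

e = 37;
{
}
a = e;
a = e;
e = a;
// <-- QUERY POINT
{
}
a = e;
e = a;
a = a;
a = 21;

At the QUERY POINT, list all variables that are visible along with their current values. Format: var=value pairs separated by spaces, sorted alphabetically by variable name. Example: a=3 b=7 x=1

Answer: a=37 e=37

Derivation:
Step 1: declare e=37 at depth 0
Step 2: enter scope (depth=1)
Step 3: exit scope (depth=0)
Step 4: declare a=(read e)=37 at depth 0
Step 5: declare a=(read e)=37 at depth 0
Step 6: declare e=(read a)=37 at depth 0
Visible at query point: a=37 e=37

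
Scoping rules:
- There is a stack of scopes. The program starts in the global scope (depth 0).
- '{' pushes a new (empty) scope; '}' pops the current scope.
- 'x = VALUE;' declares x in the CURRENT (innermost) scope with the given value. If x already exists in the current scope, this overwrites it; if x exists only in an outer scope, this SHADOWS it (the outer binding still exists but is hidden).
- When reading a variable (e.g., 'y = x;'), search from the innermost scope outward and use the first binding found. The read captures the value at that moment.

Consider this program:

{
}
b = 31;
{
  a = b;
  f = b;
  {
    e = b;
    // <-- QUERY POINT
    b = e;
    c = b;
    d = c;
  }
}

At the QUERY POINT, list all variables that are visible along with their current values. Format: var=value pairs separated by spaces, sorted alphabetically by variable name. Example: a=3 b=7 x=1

Answer: a=31 b=31 e=31 f=31

Derivation:
Step 1: enter scope (depth=1)
Step 2: exit scope (depth=0)
Step 3: declare b=31 at depth 0
Step 4: enter scope (depth=1)
Step 5: declare a=(read b)=31 at depth 1
Step 6: declare f=(read b)=31 at depth 1
Step 7: enter scope (depth=2)
Step 8: declare e=(read b)=31 at depth 2
Visible at query point: a=31 b=31 e=31 f=31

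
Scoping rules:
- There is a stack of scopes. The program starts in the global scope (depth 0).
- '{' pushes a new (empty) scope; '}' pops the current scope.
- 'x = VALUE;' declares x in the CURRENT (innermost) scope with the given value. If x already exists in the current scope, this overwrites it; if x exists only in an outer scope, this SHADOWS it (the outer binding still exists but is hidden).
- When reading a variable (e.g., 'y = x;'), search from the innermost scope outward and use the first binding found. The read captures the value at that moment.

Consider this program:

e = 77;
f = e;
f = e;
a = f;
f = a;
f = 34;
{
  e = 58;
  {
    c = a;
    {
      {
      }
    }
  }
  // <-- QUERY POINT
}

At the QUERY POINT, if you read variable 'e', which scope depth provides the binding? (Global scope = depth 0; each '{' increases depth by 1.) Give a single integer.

Answer: 1

Derivation:
Step 1: declare e=77 at depth 0
Step 2: declare f=(read e)=77 at depth 0
Step 3: declare f=(read e)=77 at depth 0
Step 4: declare a=(read f)=77 at depth 0
Step 5: declare f=(read a)=77 at depth 0
Step 6: declare f=34 at depth 0
Step 7: enter scope (depth=1)
Step 8: declare e=58 at depth 1
Step 9: enter scope (depth=2)
Step 10: declare c=(read a)=77 at depth 2
Step 11: enter scope (depth=3)
Step 12: enter scope (depth=4)
Step 13: exit scope (depth=3)
Step 14: exit scope (depth=2)
Step 15: exit scope (depth=1)
Visible at query point: a=77 e=58 f=34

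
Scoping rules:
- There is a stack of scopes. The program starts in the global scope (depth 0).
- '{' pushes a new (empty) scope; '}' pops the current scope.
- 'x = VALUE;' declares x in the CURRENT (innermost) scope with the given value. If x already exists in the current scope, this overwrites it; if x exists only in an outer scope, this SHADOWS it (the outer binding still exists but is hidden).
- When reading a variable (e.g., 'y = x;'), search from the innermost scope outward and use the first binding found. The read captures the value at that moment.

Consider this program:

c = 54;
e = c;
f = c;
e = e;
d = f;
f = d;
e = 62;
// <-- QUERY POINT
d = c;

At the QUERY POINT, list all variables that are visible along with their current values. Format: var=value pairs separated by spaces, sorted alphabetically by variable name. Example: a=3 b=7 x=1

Step 1: declare c=54 at depth 0
Step 2: declare e=(read c)=54 at depth 0
Step 3: declare f=(read c)=54 at depth 0
Step 4: declare e=(read e)=54 at depth 0
Step 5: declare d=(read f)=54 at depth 0
Step 6: declare f=(read d)=54 at depth 0
Step 7: declare e=62 at depth 0
Visible at query point: c=54 d=54 e=62 f=54

Answer: c=54 d=54 e=62 f=54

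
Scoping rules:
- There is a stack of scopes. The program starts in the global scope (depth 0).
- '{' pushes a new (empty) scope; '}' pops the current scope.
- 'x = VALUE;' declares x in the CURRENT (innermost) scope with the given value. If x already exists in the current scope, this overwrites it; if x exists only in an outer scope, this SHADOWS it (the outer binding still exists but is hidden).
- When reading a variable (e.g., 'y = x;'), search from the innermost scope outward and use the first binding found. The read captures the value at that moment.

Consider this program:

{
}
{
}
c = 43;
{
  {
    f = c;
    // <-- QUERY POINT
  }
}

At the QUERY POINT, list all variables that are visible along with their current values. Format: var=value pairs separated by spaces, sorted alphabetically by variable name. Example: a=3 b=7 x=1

Answer: c=43 f=43

Derivation:
Step 1: enter scope (depth=1)
Step 2: exit scope (depth=0)
Step 3: enter scope (depth=1)
Step 4: exit scope (depth=0)
Step 5: declare c=43 at depth 0
Step 6: enter scope (depth=1)
Step 7: enter scope (depth=2)
Step 8: declare f=(read c)=43 at depth 2
Visible at query point: c=43 f=43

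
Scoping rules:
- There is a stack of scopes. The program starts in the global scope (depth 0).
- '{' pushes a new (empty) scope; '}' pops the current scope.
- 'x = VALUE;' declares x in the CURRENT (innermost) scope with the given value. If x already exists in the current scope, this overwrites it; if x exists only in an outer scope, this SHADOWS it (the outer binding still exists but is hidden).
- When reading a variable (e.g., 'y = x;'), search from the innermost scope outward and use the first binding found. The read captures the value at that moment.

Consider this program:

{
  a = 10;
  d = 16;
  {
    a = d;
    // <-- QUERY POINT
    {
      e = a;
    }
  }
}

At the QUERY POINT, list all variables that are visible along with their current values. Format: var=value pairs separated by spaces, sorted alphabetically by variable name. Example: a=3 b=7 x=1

Step 1: enter scope (depth=1)
Step 2: declare a=10 at depth 1
Step 3: declare d=16 at depth 1
Step 4: enter scope (depth=2)
Step 5: declare a=(read d)=16 at depth 2
Visible at query point: a=16 d=16

Answer: a=16 d=16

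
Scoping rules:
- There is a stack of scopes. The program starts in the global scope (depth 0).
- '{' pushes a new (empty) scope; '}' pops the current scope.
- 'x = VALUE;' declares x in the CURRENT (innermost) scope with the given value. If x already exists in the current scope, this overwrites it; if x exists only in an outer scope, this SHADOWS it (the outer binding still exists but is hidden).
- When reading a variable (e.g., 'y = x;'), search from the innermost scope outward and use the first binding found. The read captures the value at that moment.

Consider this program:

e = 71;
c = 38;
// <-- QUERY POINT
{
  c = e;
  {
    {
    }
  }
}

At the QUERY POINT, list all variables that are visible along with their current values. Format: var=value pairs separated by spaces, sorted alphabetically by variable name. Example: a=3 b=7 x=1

Step 1: declare e=71 at depth 0
Step 2: declare c=38 at depth 0
Visible at query point: c=38 e=71

Answer: c=38 e=71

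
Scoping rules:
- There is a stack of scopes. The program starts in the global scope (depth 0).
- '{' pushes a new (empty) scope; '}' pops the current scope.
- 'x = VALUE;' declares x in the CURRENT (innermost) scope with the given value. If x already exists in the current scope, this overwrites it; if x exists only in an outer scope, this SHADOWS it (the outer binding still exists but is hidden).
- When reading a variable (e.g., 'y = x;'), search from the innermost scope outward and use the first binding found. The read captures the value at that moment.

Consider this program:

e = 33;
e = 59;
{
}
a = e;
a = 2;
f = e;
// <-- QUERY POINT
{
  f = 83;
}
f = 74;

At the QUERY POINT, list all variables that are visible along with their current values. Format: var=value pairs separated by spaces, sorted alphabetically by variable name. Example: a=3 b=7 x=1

Step 1: declare e=33 at depth 0
Step 2: declare e=59 at depth 0
Step 3: enter scope (depth=1)
Step 4: exit scope (depth=0)
Step 5: declare a=(read e)=59 at depth 0
Step 6: declare a=2 at depth 0
Step 7: declare f=(read e)=59 at depth 0
Visible at query point: a=2 e=59 f=59

Answer: a=2 e=59 f=59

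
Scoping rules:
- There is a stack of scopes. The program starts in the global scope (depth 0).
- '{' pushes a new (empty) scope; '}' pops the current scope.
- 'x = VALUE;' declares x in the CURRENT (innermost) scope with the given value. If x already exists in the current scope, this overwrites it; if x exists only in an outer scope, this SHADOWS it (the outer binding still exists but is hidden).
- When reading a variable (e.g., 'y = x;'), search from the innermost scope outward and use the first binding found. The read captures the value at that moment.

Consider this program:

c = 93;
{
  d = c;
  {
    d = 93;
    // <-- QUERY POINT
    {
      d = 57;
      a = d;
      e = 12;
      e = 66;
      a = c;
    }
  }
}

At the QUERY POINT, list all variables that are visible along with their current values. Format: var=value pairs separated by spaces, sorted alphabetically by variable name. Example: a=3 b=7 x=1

Step 1: declare c=93 at depth 0
Step 2: enter scope (depth=1)
Step 3: declare d=(read c)=93 at depth 1
Step 4: enter scope (depth=2)
Step 5: declare d=93 at depth 2
Visible at query point: c=93 d=93

Answer: c=93 d=93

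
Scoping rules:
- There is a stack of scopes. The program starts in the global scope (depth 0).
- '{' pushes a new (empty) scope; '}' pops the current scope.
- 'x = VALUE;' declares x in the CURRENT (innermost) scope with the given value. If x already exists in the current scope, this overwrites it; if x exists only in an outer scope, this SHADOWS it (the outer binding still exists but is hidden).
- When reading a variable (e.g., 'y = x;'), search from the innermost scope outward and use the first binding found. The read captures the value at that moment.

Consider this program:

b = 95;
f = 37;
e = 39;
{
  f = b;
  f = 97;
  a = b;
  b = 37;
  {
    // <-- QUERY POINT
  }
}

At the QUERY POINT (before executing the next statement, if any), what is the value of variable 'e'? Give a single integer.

Answer: 39

Derivation:
Step 1: declare b=95 at depth 0
Step 2: declare f=37 at depth 0
Step 3: declare e=39 at depth 0
Step 4: enter scope (depth=1)
Step 5: declare f=(read b)=95 at depth 1
Step 6: declare f=97 at depth 1
Step 7: declare a=(read b)=95 at depth 1
Step 8: declare b=37 at depth 1
Step 9: enter scope (depth=2)
Visible at query point: a=95 b=37 e=39 f=97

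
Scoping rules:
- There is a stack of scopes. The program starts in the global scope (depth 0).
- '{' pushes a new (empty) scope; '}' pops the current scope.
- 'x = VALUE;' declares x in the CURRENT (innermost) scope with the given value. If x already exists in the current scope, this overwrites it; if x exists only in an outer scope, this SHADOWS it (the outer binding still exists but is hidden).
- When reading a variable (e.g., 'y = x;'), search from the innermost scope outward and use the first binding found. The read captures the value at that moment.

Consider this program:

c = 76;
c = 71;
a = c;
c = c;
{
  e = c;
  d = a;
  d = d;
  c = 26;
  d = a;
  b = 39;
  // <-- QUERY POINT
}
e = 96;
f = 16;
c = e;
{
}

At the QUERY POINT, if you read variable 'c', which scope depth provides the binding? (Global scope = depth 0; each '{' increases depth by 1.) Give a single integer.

Answer: 1

Derivation:
Step 1: declare c=76 at depth 0
Step 2: declare c=71 at depth 0
Step 3: declare a=(read c)=71 at depth 0
Step 4: declare c=(read c)=71 at depth 0
Step 5: enter scope (depth=1)
Step 6: declare e=(read c)=71 at depth 1
Step 7: declare d=(read a)=71 at depth 1
Step 8: declare d=(read d)=71 at depth 1
Step 9: declare c=26 at depth 1
Step 10: declare d=(read a)=71 at depth 1
Step 11: declare b=39 at depth 1
Visible at query point: a=71 b=39 c=26 d=71 e=71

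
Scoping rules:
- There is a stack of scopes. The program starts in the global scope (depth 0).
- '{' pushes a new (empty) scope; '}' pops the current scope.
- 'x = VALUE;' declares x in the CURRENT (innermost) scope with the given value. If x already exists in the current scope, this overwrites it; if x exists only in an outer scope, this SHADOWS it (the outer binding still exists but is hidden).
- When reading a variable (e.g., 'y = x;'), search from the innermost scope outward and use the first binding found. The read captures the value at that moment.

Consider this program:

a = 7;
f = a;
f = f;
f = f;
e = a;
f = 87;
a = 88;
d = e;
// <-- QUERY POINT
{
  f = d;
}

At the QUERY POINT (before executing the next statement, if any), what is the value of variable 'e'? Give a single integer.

Step 1: declare a=7 at depth 0
Step 2: declare f=(read a)=7 at depth 0
Step 3: declare f=(read f)=7 at depth 0
Step 4: declare f=(read f)=7 at depth 0
Step 5: declare e=(read a)=7 at depth 0
Step 6: declare f=87 at depth 0
Step 7: declare a=88 at depth 0
Step 8: declare d=(read e)=7 at depth 0
Visible at query point: a=88 d=7 e=7 f=87

Answer: 7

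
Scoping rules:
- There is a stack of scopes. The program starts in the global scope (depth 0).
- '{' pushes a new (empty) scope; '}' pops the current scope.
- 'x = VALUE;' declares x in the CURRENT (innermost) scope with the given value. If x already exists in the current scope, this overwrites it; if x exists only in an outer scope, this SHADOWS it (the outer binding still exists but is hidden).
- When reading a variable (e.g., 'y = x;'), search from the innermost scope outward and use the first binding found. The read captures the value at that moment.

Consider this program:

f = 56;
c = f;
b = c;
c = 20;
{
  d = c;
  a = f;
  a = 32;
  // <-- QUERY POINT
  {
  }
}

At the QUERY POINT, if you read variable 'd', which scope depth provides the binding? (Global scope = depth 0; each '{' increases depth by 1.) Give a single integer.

Answer: 1

Derivation:
Step 1: declare f=56 at depth 0
Step 2: declare c=(read f)=56 at depth 0
Step 3: declare b=(read c)=56 at depth 0
Step 4: declare c=20 at depth 0
Step 5: enter scope (depth=1)
Step 6: declare d=(read c)=20 at depth 1
Step 7: declare a=(read f)=56 at depth 1
Step 8: declare a=32 at depth 1
Visible at query point: a=32 b=56 c=20 d=20 f=56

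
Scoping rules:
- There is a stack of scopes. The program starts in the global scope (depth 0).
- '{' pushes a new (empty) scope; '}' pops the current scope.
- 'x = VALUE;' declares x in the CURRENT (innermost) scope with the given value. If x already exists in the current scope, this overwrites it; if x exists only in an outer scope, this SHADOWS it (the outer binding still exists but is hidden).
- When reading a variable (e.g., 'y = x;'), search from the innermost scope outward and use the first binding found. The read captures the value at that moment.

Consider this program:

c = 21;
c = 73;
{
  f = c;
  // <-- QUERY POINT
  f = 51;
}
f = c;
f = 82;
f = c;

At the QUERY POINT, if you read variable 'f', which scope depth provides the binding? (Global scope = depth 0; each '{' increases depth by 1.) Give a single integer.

Step 1: declare c=21 at depth 0
Step 2: declare c=73 at depth 0
Step 3: enter scope (depth=1)
Step 4: declare f=(read c)=73 at depth 1
Visible at query point: c=73 f=73

Answer: 1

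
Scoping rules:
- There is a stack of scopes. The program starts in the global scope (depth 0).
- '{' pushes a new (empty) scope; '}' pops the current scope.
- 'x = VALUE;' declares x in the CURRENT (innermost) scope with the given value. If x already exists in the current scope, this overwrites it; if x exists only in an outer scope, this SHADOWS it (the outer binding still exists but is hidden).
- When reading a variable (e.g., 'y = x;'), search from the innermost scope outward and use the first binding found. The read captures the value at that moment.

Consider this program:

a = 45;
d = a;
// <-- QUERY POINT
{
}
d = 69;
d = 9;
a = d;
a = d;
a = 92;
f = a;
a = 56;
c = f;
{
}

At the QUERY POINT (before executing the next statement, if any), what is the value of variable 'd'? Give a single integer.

Answer: 45

Derivation:
Step 1: declare a=45 at depth 0
Step 2: declare d=(read a)=45 at depth 0
Visible at query point: a=45 d=45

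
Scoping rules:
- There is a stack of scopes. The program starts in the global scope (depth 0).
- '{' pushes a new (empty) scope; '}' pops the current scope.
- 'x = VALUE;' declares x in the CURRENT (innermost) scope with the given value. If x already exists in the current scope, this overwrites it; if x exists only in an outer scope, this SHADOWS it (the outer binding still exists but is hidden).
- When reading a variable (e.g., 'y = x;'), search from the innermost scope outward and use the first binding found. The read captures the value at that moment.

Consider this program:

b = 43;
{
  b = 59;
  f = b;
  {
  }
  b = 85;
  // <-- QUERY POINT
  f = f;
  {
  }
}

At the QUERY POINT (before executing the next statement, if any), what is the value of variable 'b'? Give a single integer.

Answer: 85

Derivation:
Step 1: declare b=43 at depth 0
Step 2: enter scope (depth=1)
Step 3: declare b=59 at depth 1
Step 4: declare f=(read b)=59 at depth 1
Step 5: enter scope (depth=2)
Step 6: exit scope (depth=1)
Step 7: declare b=85 at depth 1
Visible at query point: b=85 f=59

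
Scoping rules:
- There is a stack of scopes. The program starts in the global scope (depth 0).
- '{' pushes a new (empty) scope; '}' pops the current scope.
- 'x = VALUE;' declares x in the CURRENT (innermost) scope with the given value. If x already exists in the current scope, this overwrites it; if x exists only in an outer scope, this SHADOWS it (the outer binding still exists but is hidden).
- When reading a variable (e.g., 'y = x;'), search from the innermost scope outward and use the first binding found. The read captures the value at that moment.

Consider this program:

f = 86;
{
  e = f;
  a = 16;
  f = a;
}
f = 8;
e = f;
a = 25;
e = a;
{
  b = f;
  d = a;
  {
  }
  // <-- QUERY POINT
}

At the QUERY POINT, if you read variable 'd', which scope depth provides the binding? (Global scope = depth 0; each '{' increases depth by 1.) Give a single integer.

Answer: 1

Derivation:
Step 1: declare f=86 at depth 0
Step 2: enter scope (depth=1)
Step 3: declare e=(read f)=86 at depth 1
Step 4: declare a=16 at depth 1
Step 5: declare f=(read a)=16 at depth 1
Step 6: exit scope (depth=0)
Step 7: declare f=8 at depth 0
Step 8: declare e=(read f)=8 at depth 0
Step 9: declare a=25 at depth 0
Step 10: declare e=(read a)=25 at depth 0
Step 11: enter scope (depth=1)
Step 12: declare b=(read f)=8 at depth 1
Step 13: declare d=(read a)=25 at depth 1
Step 14: enter scope (depth=2)
Step 15: exit scope (depth=1)
Visible at query point: a=25 b=8 d=25 e=25 f=8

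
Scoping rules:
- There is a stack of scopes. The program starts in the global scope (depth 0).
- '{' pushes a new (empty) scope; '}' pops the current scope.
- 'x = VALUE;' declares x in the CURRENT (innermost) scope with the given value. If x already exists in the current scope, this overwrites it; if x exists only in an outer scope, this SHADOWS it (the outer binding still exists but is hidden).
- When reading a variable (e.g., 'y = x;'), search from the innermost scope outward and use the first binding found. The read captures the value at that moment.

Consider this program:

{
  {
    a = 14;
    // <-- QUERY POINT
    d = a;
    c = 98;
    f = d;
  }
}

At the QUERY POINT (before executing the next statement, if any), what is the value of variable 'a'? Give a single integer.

Answer: 14

Derivation:
Step 1: enter scope (depth=1)
Step 2: enter scope (depth=2)
Step 3: declare a=14 at depth 2
Visible at query point: a=14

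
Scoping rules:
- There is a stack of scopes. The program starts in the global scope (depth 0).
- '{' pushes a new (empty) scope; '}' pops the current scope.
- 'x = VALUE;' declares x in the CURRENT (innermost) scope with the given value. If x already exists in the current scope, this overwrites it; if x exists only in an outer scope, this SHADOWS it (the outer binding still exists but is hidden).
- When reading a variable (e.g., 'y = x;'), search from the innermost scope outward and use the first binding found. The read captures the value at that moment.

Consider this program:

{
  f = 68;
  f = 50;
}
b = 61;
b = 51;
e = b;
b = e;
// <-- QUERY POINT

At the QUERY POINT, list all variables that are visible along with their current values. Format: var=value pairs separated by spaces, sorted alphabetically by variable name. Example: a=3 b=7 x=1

Answer: b=51 e=51

Derivation:
Step 1: enter scope (depth=1)
Step 2: declare f=68 at depth 1
Step 3: declare f=50 at depth 1
Step 4: exit scope (depth=0)
Step 5: declare b=61 at depth 0
Step 6: declare b=51 at depth 0
Step 7: declare e=(read b)=51 at depth 0
Step 8: declare b=(read e)=51 at depth 0
Visible at query point: b=51 e=51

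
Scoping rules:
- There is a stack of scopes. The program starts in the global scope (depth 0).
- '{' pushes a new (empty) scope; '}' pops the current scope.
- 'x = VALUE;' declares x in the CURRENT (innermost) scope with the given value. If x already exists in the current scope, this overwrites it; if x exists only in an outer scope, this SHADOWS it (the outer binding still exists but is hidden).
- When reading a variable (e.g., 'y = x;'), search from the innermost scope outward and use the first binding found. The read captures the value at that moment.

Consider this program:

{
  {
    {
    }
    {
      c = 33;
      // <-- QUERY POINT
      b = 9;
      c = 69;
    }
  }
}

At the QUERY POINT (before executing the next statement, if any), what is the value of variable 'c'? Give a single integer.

Answer: 33

Derivation:
Step 1: enter scope (depth=1)
Step 2: enter scope (depth=2)
Step 3: enter scope (depth=3)
Step 4: exit scope (depth=2)
Step 5: enter scope (depth=3)
Step 6: declare c=33 at depth 3
Visible at query point: c=33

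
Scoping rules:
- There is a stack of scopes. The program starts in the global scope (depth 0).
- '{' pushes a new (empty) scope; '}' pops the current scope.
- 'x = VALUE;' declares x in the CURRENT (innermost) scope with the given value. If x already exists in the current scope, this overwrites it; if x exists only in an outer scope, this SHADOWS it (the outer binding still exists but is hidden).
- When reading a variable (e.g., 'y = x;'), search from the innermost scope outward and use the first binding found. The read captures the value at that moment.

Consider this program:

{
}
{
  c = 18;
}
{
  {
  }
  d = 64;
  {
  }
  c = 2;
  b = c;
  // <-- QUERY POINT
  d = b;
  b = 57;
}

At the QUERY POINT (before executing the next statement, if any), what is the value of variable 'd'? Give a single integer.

Answer: 64

Derivation:
Step 1: enter scope (depth=1)
Step 2: exit scope (depth=0)
Step 3: enter scope (depth=1)
Step 4: declare c=18 at depth 1
Step 5: exit scope (depth=0)
Step 6: enter scope (depth=1)
Step 7: enter scope (depth=2)
Step 8: exit scope (depth=1)
Step 9: declare d=64 at depth 1
Step 10: enter scope (depth=2)
Step 11: exit scope (depth=1)
Step 12: declare c=2 at depth 1
Step 13: declare b=(read c)=2 at depth 1
Visible at query point: b=2 c=2 d=64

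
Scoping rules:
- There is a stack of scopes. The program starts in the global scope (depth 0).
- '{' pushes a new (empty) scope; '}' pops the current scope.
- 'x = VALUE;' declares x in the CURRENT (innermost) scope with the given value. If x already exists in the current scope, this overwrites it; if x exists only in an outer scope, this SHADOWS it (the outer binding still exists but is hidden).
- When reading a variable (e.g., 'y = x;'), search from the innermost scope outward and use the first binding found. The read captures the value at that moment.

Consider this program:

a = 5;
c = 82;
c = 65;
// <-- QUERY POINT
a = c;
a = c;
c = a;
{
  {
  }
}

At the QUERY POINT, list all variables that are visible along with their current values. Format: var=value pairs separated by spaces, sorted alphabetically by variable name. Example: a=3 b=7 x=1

Answer: a=5 c=65

Derivation:
Step 1: declare a=5 at depth 0
Step 2: declare c=82 at depth 0
Step 3: declare c=65 at depth 0
Visible at query point: a=5 c=65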